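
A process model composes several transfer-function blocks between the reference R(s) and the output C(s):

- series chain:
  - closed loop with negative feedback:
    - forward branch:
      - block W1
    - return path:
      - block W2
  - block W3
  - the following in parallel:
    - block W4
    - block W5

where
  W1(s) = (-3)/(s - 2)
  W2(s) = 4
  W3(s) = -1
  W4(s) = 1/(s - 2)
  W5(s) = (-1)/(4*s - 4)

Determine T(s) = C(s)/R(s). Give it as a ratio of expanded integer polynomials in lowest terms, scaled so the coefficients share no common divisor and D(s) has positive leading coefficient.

The answer is (9*s - 6)/(4*s^3 - 68*s^2 + 176*s - 112).

Reasoning:
(1) apply the feedback formula to W1, W2 gives (-3)/(s - 14)
(2) add W4, W5 (parallel) gives (3*s - 2)/(4*s^2 - 12*s + 8)
(3) multiply [W1/(1+W1*W2)], W3, (W4+W5) (series) - this is the overall T(s), already in the required normalized form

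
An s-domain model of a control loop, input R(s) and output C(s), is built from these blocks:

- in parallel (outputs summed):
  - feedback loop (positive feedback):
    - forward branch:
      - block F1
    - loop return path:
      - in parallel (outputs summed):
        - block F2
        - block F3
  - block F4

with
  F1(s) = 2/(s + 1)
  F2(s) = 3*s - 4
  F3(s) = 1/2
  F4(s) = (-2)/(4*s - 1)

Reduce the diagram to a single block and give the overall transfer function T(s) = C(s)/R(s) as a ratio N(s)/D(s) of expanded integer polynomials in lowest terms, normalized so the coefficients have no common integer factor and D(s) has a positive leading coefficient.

1. add F2, F3 (parallel) = 3*s - 7/2
2. collapse the loop (F1 forward, (F2+F3) return) = (-2)/(5*s - 8)
3. reduce the parallel group [F1/(1-F1*(F2+F3))], F4 - this is the overall T(s), already in the required normalized form

Therefore the answer is (18 - 18*s)/(20*s^2 - 37*s + 8).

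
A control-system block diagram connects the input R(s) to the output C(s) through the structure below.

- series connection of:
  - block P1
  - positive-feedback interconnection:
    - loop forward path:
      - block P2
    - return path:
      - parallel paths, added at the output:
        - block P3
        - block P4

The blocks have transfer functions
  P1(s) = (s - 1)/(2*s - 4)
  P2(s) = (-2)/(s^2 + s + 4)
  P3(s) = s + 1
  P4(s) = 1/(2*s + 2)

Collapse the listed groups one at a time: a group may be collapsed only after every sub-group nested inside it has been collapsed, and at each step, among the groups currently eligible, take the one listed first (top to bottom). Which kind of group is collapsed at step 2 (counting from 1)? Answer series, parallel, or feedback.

Step 1: sum the parallel branches P3, P4
Step 2: close the feedback loop around P2, (P3+P4)
Step 3: reduce the series chain P1, [P2/(1-P2*(P3+P4))]
The group at step 2 is a feedback group.

Final answer: feedback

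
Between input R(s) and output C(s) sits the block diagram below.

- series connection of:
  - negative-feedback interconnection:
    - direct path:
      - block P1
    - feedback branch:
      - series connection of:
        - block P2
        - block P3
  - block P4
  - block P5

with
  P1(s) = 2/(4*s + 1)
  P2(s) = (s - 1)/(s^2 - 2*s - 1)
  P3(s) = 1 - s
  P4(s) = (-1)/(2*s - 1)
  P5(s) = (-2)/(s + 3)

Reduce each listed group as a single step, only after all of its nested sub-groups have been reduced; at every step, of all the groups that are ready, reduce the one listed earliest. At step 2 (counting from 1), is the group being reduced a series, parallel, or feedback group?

(1) combine P2, P3 in series
(2) close the feedback loop around P1, (P2*P3)
(3) combine [P1/(1+P1*(P2*P3))], P4, P5 in series
The group at step 2 is a feedback group.

Final answer: feedback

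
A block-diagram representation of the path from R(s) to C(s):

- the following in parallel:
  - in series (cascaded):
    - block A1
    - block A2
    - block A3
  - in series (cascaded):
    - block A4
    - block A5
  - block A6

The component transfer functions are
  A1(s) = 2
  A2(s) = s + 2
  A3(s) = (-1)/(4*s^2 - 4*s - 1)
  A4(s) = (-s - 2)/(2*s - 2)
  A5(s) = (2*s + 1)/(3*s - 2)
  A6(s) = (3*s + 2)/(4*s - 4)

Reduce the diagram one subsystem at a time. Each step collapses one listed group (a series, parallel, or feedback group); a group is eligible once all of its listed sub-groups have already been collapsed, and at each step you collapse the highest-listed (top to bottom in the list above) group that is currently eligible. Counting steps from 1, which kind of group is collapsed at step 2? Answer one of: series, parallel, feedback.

Reducing step by step:

[1] reduce the series chain A1, A2, A3
[2] series reduction of A4, A5
[3] parallel reduction of (A1*A2*A3), (A4*A5), A6
So the answer for step 2 is series.

Answer: series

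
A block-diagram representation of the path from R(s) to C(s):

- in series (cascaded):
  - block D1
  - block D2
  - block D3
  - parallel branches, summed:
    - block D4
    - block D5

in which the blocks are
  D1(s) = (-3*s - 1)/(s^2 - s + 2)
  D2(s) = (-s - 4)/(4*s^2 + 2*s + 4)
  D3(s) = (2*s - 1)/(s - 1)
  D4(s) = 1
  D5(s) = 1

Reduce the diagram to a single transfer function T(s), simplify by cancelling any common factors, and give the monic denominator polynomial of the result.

Step 1. reduce the parallel group D4, D5; result 2
Step 2. cascade D1, D2, D3, (D4+D5); result (6*s^3 + 23*s^2 - 5*s - 4)/(2*s^5 - 3*s^4 + 6*s^3 - 5*s^2 + 4*s - 4)
T(s) is the step-2 result (common factors already cancelled). Leading coefficient of the denominator: 2. Divide through by 2 for the monic polynomial.

Answer: s^5 - 3*s^4/2 + 3*s^3 - 5*s^2/2 + 2*s - 2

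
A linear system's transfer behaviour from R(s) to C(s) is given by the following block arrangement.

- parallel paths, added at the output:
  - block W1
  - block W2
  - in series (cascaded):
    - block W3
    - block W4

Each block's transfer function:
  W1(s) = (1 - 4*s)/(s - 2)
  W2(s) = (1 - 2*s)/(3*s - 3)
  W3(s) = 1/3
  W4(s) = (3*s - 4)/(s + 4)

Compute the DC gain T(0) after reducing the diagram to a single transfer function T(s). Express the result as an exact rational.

Answer: -7/6

Working:
1. multiply W3, W4 (series): (3*s - 4)/(3*s + 12)
2. sum the parallel branches W1, W2, (W3*W4): (-11*s^3 - 49*s^2 + 93*s - 28)/(3*s^3 + 3*s^2 - 30*s + 24)
DC gain: substitute s = 0 into T(s) from step 2: T(0) = -28/24 = -7/6.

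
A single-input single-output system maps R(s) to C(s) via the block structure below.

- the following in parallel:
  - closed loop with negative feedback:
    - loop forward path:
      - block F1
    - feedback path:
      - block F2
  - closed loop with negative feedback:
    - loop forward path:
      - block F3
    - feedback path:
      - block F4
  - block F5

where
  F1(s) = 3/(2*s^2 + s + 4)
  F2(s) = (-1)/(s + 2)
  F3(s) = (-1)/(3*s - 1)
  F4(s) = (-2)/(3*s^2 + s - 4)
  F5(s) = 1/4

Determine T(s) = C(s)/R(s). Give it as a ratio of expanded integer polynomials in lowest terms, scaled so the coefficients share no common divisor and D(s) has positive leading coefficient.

Answer: (18*s^6 + 21*s^5 + 68*s^4 + 148*s^3 - 208*s^2 - 193*s + 254)/(72*s^6 + 180*s^5 + 112*s^4 - 32*s^3 - 192*s^2 - 116*s + 120)

Working:
[1] close the feedback loop around F1, F2, giving (3*s + 6)/(2*s^3 + 5*s^2 + 6*s + 5)
[2] apply the feedback formula to F3, F4, giving (-3*s^2 - s + 4)/(9*s^3 - 13*s + 6)
[3] add [F1/(1+F1*F2)], [F3/(1+F3*F4)], F5 (parallel) - this is the overall T(s), already in the required normalized form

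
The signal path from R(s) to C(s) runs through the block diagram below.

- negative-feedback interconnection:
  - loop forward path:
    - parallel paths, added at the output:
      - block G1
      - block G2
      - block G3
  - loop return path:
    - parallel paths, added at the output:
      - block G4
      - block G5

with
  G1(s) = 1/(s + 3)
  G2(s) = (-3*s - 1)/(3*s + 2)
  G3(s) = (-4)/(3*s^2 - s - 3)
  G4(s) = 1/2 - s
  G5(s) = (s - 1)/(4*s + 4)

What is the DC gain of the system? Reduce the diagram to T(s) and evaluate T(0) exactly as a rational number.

Answer: 28/31

Working:
Step 1 - reduce the parallel group G1, G2, G3 = (-9*s^4 - 18*s^3 + s^2 - 22*s - 21)/(9*s^4 + 30*s^3 - 2*s^2 - 39*s - 18)
Step 2 - add G4, G5 (parallel) = (-4*s^2 - s + 1)/(4*s + 4)
Step 3 - close the feedback loop around (G1+G2+G3), (G4+G5) = (-36*s^5 - 108*s^4 - 68*s^3 - 84*s^2 - 172*s - 84)/(36*s^6 + 117*s^5 + 161*s^4 + 181*s^3 - 57*s^2 - 229*s - 93)
Evaluating the step-3 result (the overall T(s)) at s = 0 gives T(0) = -84/(-93) = 28/31.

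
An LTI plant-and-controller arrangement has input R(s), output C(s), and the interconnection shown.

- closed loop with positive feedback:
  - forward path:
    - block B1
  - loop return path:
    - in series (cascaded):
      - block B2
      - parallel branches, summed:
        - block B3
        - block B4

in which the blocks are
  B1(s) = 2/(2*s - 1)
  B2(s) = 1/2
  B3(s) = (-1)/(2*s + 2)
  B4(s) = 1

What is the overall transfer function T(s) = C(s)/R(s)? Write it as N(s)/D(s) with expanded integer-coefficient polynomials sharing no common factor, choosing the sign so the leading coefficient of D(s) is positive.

Answer: (4*s + 4)/(4*s^2 - 3)

Working:
(1) reduce the parallel group B3, B4 -> (2*s + 1)/(2*s + 2)
(2) combine B2, (B3+B4) in series -> (2*s + 1)/(4*s + 4)
(3) collapse the loop (B1 forward, (B2*(B3+B4)) return), which is the overall transfer function T(s) = C(s)/R(s) in lowest terms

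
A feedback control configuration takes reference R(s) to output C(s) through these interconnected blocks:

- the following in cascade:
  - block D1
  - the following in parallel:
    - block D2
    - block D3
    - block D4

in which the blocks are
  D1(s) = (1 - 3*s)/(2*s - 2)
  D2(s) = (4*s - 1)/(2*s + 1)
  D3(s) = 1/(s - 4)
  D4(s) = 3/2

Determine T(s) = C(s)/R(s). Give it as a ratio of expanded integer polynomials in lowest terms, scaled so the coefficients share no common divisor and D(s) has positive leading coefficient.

[1] combine D2, D3, D4 in parallel gives (14*s^2 - 51*s - 2)/(4*s^2 - 14*s - 8)
[2] series reduction of D1, (D2+D3+D4); the result is T(s) itself (integer coefficients, no common factor, positive leading denominator coefficient)

Hence the answer: (-42*s^3 + 167*s^2 - 45*s - 2)/(8*s^3 - 36*s^2 + 12*s + 16)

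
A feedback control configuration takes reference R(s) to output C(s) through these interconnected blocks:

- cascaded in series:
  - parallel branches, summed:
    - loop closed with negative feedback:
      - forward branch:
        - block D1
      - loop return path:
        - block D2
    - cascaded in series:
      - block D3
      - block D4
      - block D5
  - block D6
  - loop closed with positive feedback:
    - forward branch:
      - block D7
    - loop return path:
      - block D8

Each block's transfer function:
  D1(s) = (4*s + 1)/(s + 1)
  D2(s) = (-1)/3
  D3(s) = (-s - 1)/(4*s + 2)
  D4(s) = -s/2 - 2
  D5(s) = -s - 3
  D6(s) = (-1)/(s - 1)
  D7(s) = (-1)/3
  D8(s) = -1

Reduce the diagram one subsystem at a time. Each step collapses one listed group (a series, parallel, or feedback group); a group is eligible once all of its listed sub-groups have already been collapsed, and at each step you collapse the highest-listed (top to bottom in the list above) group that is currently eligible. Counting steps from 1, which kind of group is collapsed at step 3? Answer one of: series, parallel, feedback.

The answer is parallel.

Reasoning:
Step 1: close the feedback loop around D1, D2
Step 2: cascade D3, D4, D5
Step 3: parallel reduction of [D1/(1+D1*D2)], (D3*D4*D5)
Step 4: feedback reduction of D7, D8
Step 5: reduce the series chain ([D1/(1+D1*D2)]+(D3*D4*D5)), D6, [D7/(1-D7*D8)]
Step 3: parallel.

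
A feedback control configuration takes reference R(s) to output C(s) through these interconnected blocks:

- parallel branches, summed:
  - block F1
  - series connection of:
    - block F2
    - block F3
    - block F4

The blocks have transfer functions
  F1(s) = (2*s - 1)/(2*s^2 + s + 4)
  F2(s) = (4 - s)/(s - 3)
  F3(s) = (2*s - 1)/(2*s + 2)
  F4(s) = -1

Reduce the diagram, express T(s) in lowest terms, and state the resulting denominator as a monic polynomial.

[1] combine F2, F3, F4 in series -> (2*s^2 - 9*s + 4)/(2*s^2 - 4*s - 6)
[2] combine F1, (F2*F3*F4) in parallel -> (4*s^4 - 12*s^3 - 3*s^2 - 40*s + 22)/(4*s^4 - 6*s^3 - 8*s^2 - 22*s - 24)
Step 2 gives the fully reduced T(s), with no common factor left to cancel. The denominator's leading coefficient is 4, so divide each of its coefficients by 4 to get the monic form.

Hence the answer: s^4 - 3*s^3/2 - 2*s^2 - 11*s/2 - 6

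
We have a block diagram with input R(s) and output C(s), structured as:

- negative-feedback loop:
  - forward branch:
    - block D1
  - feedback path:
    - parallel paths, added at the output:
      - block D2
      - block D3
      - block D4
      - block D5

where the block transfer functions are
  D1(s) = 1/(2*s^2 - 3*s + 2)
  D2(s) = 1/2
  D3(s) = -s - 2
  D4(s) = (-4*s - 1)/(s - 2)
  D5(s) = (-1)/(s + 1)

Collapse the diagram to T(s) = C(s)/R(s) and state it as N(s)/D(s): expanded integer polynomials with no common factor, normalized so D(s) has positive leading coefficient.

Step 1: sum the parallel branches D2, D3, D4, D5; result (-2*s^3 - 9*s^2 - 5*s + 8)/(2*s^2 - 2*s - 4)
Step 2: close the feedback loop around D1, (D2+D3+D4+D5), giving the overall T(s)

Hence the answer: (2*s^2 - 2*s - 4)/(4*s^4 - 12*s^3 - 7*s^2 + 3*s)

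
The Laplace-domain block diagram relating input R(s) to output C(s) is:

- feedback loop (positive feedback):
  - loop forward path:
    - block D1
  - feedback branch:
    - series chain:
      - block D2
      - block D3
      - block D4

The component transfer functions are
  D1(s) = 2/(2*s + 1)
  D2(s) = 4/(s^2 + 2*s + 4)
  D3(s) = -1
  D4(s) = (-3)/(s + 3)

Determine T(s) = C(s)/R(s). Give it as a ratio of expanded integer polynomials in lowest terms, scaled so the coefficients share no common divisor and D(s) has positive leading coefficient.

Step 1: cascade D2, D3, D4 gives 12/(s^3 + 5*s^2 + 10*s + 12)
Step 2: reduce the feedback loop with forward D1 and return (D2*D3*D4) - this is the overall T(s), already in the required normalized form

Answer: (2*s^3 + 10*s^2 + 20*s + 24)/(2*s^4 + 11*s^3 + 25*s^2 + 34*s - 12)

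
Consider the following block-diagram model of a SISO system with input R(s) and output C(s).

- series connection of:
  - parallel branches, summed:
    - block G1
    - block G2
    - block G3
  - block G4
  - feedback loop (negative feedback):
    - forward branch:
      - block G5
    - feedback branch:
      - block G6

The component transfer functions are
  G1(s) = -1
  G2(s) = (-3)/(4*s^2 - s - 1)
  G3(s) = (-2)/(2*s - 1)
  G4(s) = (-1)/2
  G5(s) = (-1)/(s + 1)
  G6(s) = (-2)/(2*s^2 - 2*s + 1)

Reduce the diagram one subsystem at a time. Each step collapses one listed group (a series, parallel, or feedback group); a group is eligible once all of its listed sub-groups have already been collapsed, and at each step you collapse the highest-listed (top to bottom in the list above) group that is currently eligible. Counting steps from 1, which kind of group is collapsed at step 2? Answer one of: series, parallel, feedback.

The answer is feedback.

Reasoning:
Step 1. combine G1, G2, G3 in parallel
Step 2. apply the feedback formula to G5, G6
Step 3. series reduction of (G1+G2+G3), G4, [G5/(1+G5*G6)]
The group at step 2 is a feedback group.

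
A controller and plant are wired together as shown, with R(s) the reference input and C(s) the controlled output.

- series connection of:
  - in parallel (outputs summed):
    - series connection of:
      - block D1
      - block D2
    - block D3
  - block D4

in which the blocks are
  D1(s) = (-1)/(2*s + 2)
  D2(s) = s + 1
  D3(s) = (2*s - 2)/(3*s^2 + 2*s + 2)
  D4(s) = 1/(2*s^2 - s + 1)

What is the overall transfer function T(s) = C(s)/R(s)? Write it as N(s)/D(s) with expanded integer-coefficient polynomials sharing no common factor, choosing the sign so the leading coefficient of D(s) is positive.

Reducing step by step:

Step 1 - combine D1, D2 in series = (-1)/2
Step 2 - add (D1*D2), D3 (parallel) = (-3*s^2 + 2*s - 6)/(6*s^2 + 4*s + 4)
Step 3 - reduce the series chain ((D1*D2)+D3), D4: this yields T(s), and no further normalization is needed

Answer: (-3*s^2 + 2*s - 6)/(12*s^4 + 2*s^3 + 10*s^2 + 4)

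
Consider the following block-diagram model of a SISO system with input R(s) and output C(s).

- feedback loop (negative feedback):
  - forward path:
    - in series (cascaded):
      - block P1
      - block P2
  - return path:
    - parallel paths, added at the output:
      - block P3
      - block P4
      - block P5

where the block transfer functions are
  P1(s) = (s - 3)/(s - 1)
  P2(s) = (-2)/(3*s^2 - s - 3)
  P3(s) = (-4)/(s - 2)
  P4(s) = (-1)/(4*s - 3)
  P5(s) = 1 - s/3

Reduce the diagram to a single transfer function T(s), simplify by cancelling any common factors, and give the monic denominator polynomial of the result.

Step 1. multiply P1, P2 (series) = (6 - 2*s)/(3*s^3 - 4*s^2 - 2*s + 3)
Step 2. combine P3, P4, P5 in parallel = (-4*s^3 + 23*s^2 - 90*s + 60)/(12*s^2 - 33*s + 18)
Step 3. close the feedback loop around (P1*P2), (P3+P4+P5) = (-24*s^3 + 138*s^2 - 234*s + 108)/(36*s^5 - 139*s^4 + 92*s^3 + 348*s^2 - 795*s + 414)
No further cancellation is possible in the step-3 result, so that is T(s). Its denominator becomes monic after dividing by the leading coefficient 36.

Final answer: s^5 - 139*s^4/36 + 23*s^3/9 + 29*s^2/3 - 265*s/12 + 23/2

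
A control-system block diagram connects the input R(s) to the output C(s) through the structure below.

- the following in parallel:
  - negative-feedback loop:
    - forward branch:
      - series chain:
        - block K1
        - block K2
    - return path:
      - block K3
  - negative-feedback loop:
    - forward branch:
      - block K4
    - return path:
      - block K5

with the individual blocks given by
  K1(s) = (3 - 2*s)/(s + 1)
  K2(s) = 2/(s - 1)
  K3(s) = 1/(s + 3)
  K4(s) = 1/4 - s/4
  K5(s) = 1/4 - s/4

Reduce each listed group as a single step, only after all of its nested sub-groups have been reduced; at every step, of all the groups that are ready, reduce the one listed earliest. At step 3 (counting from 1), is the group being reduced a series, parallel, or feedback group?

Reducing step by step:

[1] cascade K1, K2
[2] reduce the feedback loop with forward (K1*K2) and return K3
[3] reduce the feedback loop with forward K4 and return K5
[4] combine [(K1*K2)/(1+(K1*K2)*K3)], [K4/(1+K4*K5)] in parallel
At step 3 the group reduced is feedback.

Answer: feedback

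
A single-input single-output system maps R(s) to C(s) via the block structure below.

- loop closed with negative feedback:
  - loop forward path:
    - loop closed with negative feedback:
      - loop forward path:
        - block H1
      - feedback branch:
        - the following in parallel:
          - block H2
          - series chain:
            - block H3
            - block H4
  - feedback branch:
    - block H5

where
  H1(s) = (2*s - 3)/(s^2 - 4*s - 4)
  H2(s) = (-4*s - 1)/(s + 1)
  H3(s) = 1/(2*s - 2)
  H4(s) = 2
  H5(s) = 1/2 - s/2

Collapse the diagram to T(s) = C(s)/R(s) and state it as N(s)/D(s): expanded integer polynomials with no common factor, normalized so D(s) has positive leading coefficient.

First reduce the diagram to T(s).

(1) cascade H3, H4: 1/(s - 1)
(2) add H2, (H3*H4) (parallel): (-4*s^2 + 4*s + 2)/(s^2 - 1)
(3) collapse the loop (H1 forward, (H2+(H3*H4)) return): (2*s^3 - 3*s^2 - 2*s + 3)/(s^4 - 12*s^3 + 15*s^2 - 4*s - 2)
(4) close the feedback loop around [H1/(1+H1*(H2+(H3*H4)))], H5; the result is T(s) itself (integer coefficients, no common factor, positive leading denominator coefficient)

Answer: (-4*s^3 + 6*s^2 + 4*s - 6)/(19*s^3 - 29*s^2 + 13*s + 1)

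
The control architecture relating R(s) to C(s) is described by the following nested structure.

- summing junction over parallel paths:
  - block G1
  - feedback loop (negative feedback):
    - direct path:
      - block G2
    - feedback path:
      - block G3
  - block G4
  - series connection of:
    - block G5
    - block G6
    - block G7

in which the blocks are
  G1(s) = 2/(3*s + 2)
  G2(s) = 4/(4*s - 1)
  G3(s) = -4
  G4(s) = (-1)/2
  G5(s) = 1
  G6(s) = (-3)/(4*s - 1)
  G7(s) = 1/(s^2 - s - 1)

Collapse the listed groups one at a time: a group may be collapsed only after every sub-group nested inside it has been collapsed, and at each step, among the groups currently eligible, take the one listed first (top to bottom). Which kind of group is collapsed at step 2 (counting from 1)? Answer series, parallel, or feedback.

Reducing step by step:

Step 1: feedback reduction of G2, G3
Step 2: multiply G5, G6, G7 (series)
Step 3: parallel reduction of G1, [G2/(1+G2*G3)], G4, (G5*G6*G7)
Step 2 collapses a series group.

Answer: series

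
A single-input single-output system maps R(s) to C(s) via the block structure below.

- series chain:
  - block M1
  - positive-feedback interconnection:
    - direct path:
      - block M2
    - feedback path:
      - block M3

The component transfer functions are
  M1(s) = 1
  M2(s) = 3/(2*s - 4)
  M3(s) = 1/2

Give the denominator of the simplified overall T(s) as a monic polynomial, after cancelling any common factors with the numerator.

(1) apply the feedback formula to M2, M3, giving 6/(4*s - 11)
(2) reduce the series chain M1, [M2/(1-M2*M3)], giving 6/(4*s - 11)
Step 2 gives the fully reduced T(s), with no common factor left to cancel. The denominator's leading coefficient is 4, so divide each of its coefficients by 4 to get the monic form.

Therefore the answer is s - 11/4.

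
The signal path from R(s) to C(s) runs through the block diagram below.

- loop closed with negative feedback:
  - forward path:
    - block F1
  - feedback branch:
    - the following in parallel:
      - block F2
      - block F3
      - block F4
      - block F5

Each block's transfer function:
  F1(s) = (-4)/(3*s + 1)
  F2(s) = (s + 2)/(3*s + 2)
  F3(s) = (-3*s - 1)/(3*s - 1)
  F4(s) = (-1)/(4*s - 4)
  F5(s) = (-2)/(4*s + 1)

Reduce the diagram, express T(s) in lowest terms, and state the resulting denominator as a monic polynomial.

Answer: s^5 + 29*s^4/36 + 7*s^3/108 - 13*s^2/27 - 25*s/27

Working:
Step 1: parallel reduction of F2, F3, F4, F5: (-96*s^4 - 100*s^3 + 35*s^2 + 109*s + 2)/(144*s^4 - 60*s^3 - 104*s^2 + 12*s + 8)
Step 2: reduce the feedback loop with forward F1 and return (F2+F3+F4+F5): (-144*s^4 + 60*s^3 + 104*s^2 - 12*s - 8)/(108*s^5 + 87*s^4 + 7*s^3 - 52*s^2 - 100*s)
Step 2 gives the fully reduced T(s), with no common factor left to cancel. The denominator's leading coefficient is 108, so divide each of its coefficients by 108 to get the monic form.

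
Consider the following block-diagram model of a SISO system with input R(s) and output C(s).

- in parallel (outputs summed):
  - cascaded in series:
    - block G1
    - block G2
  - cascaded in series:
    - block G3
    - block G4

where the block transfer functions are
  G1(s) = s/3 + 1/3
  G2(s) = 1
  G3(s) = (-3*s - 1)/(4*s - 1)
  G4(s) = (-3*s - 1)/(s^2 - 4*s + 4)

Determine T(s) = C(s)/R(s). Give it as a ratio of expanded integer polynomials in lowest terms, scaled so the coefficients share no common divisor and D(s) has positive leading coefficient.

[1] combine G1, G2 in series = s/3 + 1/3
[2] reduce the series chain G3, G4 = (9*s^2 + 6*s + 1)/(4*s^3 - 17*s^2 + 20*s - 4)
[3] add (G1*G2), (G3*G4) (parallel) - this is the overall T(s), already in the required normalized form

Therefore the answer is (4*s^4 - 13*s^3 + 30*s^2 + 34*s - 1)/(12*s^3 - 51*s^2 + 60*s - 12).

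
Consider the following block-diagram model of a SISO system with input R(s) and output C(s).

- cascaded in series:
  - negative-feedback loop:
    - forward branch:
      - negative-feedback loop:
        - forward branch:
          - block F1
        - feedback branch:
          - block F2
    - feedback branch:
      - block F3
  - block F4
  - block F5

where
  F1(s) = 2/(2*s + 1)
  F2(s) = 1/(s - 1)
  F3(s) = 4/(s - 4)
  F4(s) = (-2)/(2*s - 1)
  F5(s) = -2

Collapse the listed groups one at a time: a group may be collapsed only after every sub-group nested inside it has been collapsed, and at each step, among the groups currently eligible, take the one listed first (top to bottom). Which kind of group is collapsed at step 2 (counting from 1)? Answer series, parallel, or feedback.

Answer: feedback

Working:
Step 1 - feedback reduction of F1, F2
Step 2 - reduce the feedback loop with forward [F1/(1+F1*F2)] and return F3
Step 3 - series reduction of [[F1/(1+F1*F2)]/(1+[F1/(1+F1*F2)]*F3)], F4, F5
Step 2: feedback.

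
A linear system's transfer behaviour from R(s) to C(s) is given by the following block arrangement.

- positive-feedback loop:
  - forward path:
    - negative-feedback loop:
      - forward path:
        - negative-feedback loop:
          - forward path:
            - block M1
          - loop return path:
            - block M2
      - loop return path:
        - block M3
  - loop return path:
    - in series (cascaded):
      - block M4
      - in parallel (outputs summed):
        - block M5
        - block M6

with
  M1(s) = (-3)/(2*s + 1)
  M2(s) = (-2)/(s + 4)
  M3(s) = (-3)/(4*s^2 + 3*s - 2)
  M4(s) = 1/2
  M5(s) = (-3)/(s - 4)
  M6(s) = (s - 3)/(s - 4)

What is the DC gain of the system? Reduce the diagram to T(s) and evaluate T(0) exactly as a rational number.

Answer: -12

Working:
Step 1 - close the feedback loop around M1, M2; result (-3*s - 12)/(2*s^2 + 9*s + 10)
Step 2 - apply the feedback formula to [M1/(1+M1*M2)], M3; result (-12*s^3 - 57*s^2 - 30*s + 24)/(8*s^4 + 42*s^3 + 63*s^2 + 21*s + 16)
Step 3 - reduce the parallel group M5, M6; result (s - 6)/(s - 4)
Step 4 - combine M4, (M5+M6) in series; result (s - 6)/(2*s - 8)
Step 5 - reduce the feedback loop with forward [[M1/(1+M1*M2)]/(1+[M1/(1+M1*M2)]*M3)] and return (M4*(M5+M6)); result (-24*s^4 - 18*s^3 + 396*s^2 + 288*s - 192)/(16*s^5 + 32*s^4 - 225*s^3 - 774*s^2 - 340*s + 16)
Step 5 gives the overall T(s). Then T(0) = -192/16 = -12.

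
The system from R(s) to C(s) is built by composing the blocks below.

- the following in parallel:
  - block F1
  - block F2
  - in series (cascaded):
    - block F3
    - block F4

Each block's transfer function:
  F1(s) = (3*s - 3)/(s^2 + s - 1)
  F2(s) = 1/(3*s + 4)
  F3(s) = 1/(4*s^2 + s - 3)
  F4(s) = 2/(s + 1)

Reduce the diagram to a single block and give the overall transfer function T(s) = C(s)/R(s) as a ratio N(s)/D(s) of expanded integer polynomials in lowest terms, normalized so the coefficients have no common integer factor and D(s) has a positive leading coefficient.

Reducing step by step:

[1] combine F3, F4 in series: 2/(4*s^3 + 5*s^2 - 2*s - 3)
[2] sum the parallel branches F1, F2, (F3*F4) - this is the overall T(s), already in the required normalized form

Answer: (40*s^5 + 66*s^4 - 46*s^3 - 89*s^2 + 16*s + 31)/(12*s^6 + 43*s^5 + 33*s^4 - 34*s^3 - 43*s^2 + 5*s + 12)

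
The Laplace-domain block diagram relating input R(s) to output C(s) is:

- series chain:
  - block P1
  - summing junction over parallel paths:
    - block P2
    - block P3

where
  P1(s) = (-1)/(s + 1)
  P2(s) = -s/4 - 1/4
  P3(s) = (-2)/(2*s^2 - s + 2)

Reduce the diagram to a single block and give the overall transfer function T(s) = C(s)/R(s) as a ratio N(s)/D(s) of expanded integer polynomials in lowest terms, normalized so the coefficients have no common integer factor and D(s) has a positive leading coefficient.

First reduce the diagram to T(s).

Step 1: combine P2, P3 in parallel gives (-2*s^3 - s^2 - s - 10)/(8*s^2 - 4*s + 8)
Step 2: reduce the series chain P1, (P2+P3): this yields T(s), and no further normalization is needed

Answer: (2*s^3 + s^2 + s + 10)/(8*s^3 + 4*s^2 + 4*s + 8)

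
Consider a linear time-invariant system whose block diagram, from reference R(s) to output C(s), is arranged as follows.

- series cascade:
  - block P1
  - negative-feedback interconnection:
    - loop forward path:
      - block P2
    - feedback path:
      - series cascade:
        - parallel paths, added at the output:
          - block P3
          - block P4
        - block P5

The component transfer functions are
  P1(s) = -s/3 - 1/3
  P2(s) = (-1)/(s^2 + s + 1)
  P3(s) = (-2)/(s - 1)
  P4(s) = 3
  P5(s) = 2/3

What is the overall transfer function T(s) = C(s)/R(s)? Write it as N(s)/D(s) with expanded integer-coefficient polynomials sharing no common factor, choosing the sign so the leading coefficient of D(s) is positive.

(1) add P3, P4 (parallel) = (3*s - 5)/(s - 1)
(2) cascade (P3+P4), P5 = (6*s - 10)/(3*s - 3)
(3) feedback reduction of P2, ((P3+P4)*P5) = (3 - 3*s)/(3*s^3 - 6*s + 7)
(4) combine P1, [P2/(1+P2*((P3+P4)*P5))] in series, which is the overall transfer function T(s) = C(s)/R(s) in lowest terms

Hence the answer: (s^2 - 1)/(3*s^3 - 6*s + 7)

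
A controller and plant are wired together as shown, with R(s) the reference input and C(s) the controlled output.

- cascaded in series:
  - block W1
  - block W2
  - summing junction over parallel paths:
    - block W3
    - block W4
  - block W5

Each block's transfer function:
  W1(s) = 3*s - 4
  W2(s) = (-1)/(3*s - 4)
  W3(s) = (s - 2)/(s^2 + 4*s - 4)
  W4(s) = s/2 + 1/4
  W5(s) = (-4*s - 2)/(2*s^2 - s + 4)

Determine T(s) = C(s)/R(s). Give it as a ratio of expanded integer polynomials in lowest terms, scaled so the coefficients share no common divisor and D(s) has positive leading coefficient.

Step 1: parallel reduction of W3, W4 = (2*s^3 + 9*s^2 - 12)/(4*s^2 + 16*s - 16)
Step 2: cascade W1, W2, (W3+W4), W5, giving the overall T(s)

Therefore the answer is (4*s^4 + 20*s^3 + 9*s^2 - 24*s - 12)/(4*s^4 + 14*s^3 - 16*s^2 + 40*s - 32).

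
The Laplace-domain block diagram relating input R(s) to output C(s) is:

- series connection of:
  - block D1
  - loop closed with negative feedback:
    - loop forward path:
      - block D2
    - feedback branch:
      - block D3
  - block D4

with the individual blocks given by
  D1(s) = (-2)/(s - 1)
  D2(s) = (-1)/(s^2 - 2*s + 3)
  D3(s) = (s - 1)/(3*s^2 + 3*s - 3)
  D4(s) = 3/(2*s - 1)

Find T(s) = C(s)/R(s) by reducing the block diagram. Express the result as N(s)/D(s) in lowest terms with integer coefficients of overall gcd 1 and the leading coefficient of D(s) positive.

(1) collapse the loop (D2 forward, D3 return), giving (-3*s^2 - 3*s + 3)/(3*s^4 - 3*s^3 + 14*s - 8)
(2) series reduction of D1, [D2/(1+D2*D3)], D4, giving the overall T(s)

Therefore the answer is (18*s^2 + 18*s - 18)/(6*s^6 - 15*s^5 + 12*s^4 + 25*s^3 - 58*s^2 + 38*s - 8).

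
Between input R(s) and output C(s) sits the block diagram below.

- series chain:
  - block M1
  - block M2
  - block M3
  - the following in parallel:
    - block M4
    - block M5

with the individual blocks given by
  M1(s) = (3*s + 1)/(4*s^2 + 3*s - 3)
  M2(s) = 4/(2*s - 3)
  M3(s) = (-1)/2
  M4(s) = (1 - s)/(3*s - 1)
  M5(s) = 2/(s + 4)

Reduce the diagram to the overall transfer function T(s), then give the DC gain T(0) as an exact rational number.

First reduce the diagram to T(s).

Step 1. sum the parallel branches M4, M5, giving (-s^2 + 3*s + 2)/(3*s^2 + 11*s - 4)
Step 2. series reduction of M1, M2, M3, (M4+M5), giving (6*s^3 - 16*s^2 - 18*s - 4)/(24*s^5 + 70*s^4 - 143*s^3 - 114*s^2 + 159*s - 36)
Evaluating the step-2 result (the overall T(s)) at s = 0 gives T(0) = -4/(-36) = 1/9.

Answer: 1/9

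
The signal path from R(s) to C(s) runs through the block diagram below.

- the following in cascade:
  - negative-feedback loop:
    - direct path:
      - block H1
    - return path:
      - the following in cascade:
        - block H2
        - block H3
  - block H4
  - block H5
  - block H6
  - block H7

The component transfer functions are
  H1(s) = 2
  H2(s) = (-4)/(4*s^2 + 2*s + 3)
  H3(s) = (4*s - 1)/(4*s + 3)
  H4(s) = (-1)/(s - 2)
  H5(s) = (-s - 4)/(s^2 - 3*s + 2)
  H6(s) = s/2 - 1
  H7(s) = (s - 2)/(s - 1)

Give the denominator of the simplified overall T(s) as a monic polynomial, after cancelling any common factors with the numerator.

Step 1 - combine H2, H3 in series, giving (4 - 16*s)/(16*s^3 + 20*s^2 + 18*s + 9)
Step 2 - collapse the loop (H1 forward, (H2*H3) return), giving (32*s^3 + 40*s^2 + 36*s + 18)/(16*s^3 + 20*s^2 - 14*s + 17)
Step 3 - reduce the series chain [H1/(1+H1*(H2*H3))], H4, H5, H6, H7, giving (16*s^4 + 84*s^3 + 98*s^2 + 81*s + 36)/(16*s^5 - 12*s^4 - 38*s^3 + 65*s^2 - 48*s + 17)
No further cancellation is possible in the step-3 result, so that is T(s). Its denominator becomes monic after dividing by the leading coefficient 16.

Therefore the answer is s^5 - 3*s^4/4 - 19*s^3/8 + 65*s^2/16 - 3*s + 17/16.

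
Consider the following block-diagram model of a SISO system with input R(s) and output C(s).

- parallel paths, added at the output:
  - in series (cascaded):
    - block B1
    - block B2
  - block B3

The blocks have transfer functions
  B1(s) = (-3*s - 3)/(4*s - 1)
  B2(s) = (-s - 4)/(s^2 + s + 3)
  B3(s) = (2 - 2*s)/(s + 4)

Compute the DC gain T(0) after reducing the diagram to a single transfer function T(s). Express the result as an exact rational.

Step 1: combine B1, B2 in series: (3*s^2 + 15*s + 12)/(4*s^3 + 3*s^2 + 11*s - 3)
Step 2: parallel reduction of (B1*B2), B3: (-8*s^4 + 5*s^3 + 11*s^2 + 100*s + 42)/(4*s^4 + 19*s^3 + 23*s^2 + 41*s - 12)
The step-2 result is T(s). Setting s = 0: T(0) = 42/(-12) = -7/2.

Final answer: -7/2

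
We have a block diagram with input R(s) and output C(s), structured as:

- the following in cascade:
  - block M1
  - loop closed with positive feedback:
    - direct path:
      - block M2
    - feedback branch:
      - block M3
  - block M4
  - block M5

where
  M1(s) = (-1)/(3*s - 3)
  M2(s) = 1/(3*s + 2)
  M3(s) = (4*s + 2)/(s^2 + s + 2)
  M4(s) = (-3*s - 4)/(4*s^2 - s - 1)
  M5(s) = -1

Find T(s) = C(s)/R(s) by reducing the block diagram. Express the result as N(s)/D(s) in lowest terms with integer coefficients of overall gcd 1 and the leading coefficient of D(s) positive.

Step 1. apply the feedback formula to M2, M3 -> (s^2 + s + 2)/(3*s^3 + 5*s^2 + 4*s + 2)
Step 2. multiply M1, [M2/(1-M2*M3)], M4, M5 (series), giving the overall T(s)

Hence the answer: (-3*s^3 - 7*s^2 - 10*s - 8)/(36*s^6 + 15*s^5 - 27*s^4 - 27*s^3 - 15*s^2 + 12*s + 6)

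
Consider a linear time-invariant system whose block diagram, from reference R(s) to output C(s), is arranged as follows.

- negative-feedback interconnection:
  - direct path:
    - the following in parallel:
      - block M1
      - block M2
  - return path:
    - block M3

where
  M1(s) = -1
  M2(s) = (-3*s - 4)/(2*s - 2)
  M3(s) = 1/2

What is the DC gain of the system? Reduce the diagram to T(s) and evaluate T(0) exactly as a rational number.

(1) sum the parallel branches M1, M2: (-5*s - 2)/(2*s - 2)
(2) collapse the loop ((M1+M2) forward, M3 return): (10*s + 4)/(s + 6)
Step 2 gives the overall T(s). Then T(0) = 4/6 = 2/3.

Hence the answer: 2/3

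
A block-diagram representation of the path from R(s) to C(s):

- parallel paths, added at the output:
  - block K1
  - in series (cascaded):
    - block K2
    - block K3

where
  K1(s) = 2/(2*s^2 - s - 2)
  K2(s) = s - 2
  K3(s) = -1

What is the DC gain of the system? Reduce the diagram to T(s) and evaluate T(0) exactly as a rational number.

Step 1. series reduction of K2, K3 -> 2 - s
Step 2. parallel reduction of K1, (K2*K3) -> (-2*s^3 + 5*s^2 - 2)/(2*s^2 - s - 2)
The step-2 result is T(s). Setting s = 0: T(0) = -2/(-2) = 1.

Answer: 1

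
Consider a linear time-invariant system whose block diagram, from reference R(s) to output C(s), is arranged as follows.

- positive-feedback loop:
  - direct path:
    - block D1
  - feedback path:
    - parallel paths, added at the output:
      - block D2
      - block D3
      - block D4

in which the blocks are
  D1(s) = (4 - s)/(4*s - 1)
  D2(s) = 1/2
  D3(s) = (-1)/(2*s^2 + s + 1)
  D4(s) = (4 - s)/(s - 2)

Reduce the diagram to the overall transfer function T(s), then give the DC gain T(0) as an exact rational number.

First reduce the diagram to T(s).

[1] combine D2, D3, D4 in parallel, giving (-2*s^3 + 11*s^2 + 3*s + 10)/(4*s^3 - 6*s^2 - 2*s - 4)
[2] reduce the feedback loop with forward D1 and return (D2+D3+D4), giving (-4*s^4 + 22*s^3 - 22*s^2 - 4*s - 16)/(14*s^4 - 9*s^3 - 43*s^2 - 16*s - 36)
The step-2 result is T(s). Setting s = 0: T(0) = -16/(-36) = 4/9.

Answer: 4/9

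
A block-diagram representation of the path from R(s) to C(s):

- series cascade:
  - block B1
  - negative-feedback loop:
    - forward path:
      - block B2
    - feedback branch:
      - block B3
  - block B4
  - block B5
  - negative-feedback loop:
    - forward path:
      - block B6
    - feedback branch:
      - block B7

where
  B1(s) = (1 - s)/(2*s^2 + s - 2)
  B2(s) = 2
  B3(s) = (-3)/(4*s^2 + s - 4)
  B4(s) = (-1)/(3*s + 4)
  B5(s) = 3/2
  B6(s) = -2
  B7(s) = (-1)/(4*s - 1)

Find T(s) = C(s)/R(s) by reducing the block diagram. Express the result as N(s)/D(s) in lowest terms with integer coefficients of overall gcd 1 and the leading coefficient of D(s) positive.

Reducing step by step:

Step 1. close the feedback loop around B2, B3 -> (8*s^2 + 2*s - 8)/(4*s^2 + s - 10)
Step 2. reduce the feedback loop with forward B6 and return B7 -> (2 - 8*s)/(4*s + 1)
Step 3. multiply B1, [B2/(1+B2*B3)], B4, B5, [B6/(1+B6*B7)] (series), giving the overall T(s)

Answer: (-96*s^4 + 96*s^3 + 102*s^2 - 126*s + 24)/(96*s^6 + 224*s^5 - 178*s^4 - 633*s^3 - 96*s^2 + 332*s + 80)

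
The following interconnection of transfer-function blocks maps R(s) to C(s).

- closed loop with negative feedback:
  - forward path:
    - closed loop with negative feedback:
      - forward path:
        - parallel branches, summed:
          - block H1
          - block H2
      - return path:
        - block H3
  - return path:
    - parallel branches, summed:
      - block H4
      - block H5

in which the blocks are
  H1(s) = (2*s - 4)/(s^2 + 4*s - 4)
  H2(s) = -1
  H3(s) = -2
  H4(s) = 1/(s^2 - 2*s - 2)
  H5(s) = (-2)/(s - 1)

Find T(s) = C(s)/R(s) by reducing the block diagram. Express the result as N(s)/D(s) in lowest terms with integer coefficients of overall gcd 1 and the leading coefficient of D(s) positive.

1. combine H1, H2 in parallel gives (-s^2 - 2*s)/(s^2 + 4*s - 4)
2. apply the feedback formula to (H1+H2), H3 gives (-s^2 - 2*s)/(3*s^2 + 8*s - 4)
3. add H4, H5 (parallel) gives (-2*s^2 + 5*s + 3)/(s^3 - 3*s^2 + 2)
4. collapse the loop ([(H1+H2)/(1+(H1+H2)*H3)] forward, (H4+H5) return); the result is T(s) itself (integer coefficients, no common factor, positive leading denominator coefficient)

Answer: (-s^5 + s^4 + 6*s^3 - 2*s^2 - 4*s)/(3*s^5 + s^4 - 29*s^3 + 5*s^2 + 10*s - 8)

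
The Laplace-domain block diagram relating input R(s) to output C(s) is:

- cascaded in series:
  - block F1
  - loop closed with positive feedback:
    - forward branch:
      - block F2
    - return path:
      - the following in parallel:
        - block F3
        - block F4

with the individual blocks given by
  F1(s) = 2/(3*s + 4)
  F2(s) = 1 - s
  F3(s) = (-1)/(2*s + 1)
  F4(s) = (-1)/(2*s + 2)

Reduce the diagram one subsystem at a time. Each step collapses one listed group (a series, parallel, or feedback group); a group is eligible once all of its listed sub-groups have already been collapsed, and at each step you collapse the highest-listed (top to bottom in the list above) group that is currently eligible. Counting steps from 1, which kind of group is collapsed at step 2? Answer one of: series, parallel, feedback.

Step 1. reduce the parallel group F3, F4
Step 2. apply the feedback formula to F2, (F3+F4)
Step 3. reduce the series chain F1, [F2/(1-F2*(F3+F4))]
Step 2: feedback.

Therefore the answer is feedback.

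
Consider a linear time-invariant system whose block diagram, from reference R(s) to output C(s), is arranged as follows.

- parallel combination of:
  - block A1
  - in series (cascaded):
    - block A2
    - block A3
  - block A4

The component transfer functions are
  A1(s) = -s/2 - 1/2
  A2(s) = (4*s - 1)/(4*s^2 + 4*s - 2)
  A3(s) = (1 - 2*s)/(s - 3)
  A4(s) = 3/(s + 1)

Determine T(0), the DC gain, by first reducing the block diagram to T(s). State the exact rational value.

(1) reduce the series chain A2, A3: (-8*s^2 + 6*s - 1)/(4*s^3 - 8*s^2 - 14*s + 6)
(2) combine A1, (A2*A3), A4 in parallel: (-2*s^5 + 17*s^3 - 11*s^2 - 36*s + 14)/(4*s^4 - 4*s^3 - 22*s^2 - 8*s + 6)
The step-2 result is T(s). Setting s = 0: T(0) = 14/6 = 7/3.

Hence the answer: 7/3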